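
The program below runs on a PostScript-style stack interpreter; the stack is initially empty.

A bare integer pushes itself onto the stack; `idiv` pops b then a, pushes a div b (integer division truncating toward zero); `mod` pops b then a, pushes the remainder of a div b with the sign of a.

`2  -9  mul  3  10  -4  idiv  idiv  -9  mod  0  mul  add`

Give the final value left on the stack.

2    -> 2
-9   -> 2 -9
mul  -> -18
3    -> -18 3
10   -> -18 3 10
-4   -> -18 3 10 -4
idiv -> -18 3 -2
idiv -> -18 -1
-9   -> -18 -1 -9
mod  -> -18 -1
0    -> -18 -1 0
mul  -> -18 0
add  -> -18

-18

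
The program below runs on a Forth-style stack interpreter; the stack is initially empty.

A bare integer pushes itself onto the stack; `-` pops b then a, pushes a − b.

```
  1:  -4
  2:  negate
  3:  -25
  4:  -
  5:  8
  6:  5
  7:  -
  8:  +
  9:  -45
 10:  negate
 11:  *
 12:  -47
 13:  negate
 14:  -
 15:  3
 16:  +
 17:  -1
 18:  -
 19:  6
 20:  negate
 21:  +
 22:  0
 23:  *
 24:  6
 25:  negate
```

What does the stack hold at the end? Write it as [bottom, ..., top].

[0, -6]

-4      [-4]
negate  [4]
-25     [4, -25]
-       [29]
8       [29, 8]
5       [29, 8, 5]
-       [29, 3]
+       [32]
-45     [32, -45]
negate  [32, 45]
*       [1440]
-47     [1440, -47]
negate  [1440, 47]
-       [1393]
3       [1393, 3]
+       [1396]
-1      [1396, -1]
-       [1397]
6       [1397, 6]
negate  [1397, -6]
+       [1391]
0       [1391, 0]
*       [0]
6       [0, 6]
negate  [0, -6]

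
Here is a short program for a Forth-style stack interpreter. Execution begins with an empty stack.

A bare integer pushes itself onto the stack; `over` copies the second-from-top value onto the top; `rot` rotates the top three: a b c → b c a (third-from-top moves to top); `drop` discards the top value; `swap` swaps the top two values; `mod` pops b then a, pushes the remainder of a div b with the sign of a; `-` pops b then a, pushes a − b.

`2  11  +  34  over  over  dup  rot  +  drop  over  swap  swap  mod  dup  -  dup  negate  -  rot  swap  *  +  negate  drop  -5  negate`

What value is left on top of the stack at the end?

2       2
11      2 11
+       13
34      13 34
over    13 34 13
over    13 34 13 34
dup     13 34 13 34 34
rot     13 34 34 34 13
+       13 34 34 47
drop    13 34 34
over    13 34 34 34
swap    13 34 34 34
swap    13 34 34 34
mod     13 34 0
dup     13 34 0 0
-       13 34 0
dup     13 34 0 0
negate  13 34 0 0
-       13 34 0
rot     34 0 13
swap    34 13 0
*       34 0
+       34
negate  -34
drop    (empty)
-5      -5
negate  5

5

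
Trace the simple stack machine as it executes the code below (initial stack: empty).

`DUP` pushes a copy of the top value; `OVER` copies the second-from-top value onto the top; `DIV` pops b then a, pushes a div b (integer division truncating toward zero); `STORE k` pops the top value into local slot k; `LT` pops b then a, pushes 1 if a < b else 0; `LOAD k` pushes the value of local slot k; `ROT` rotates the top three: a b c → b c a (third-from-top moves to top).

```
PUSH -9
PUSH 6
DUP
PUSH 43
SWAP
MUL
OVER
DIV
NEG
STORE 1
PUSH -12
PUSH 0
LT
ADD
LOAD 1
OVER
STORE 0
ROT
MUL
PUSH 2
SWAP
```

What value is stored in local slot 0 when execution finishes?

PUSH -9  : [-9]
PUSH 6   : [-9, 6]
DUP      : [-9, 6, 6]
PUSH 43  : [-9, 6, 6, 43]
SWAP     : [-9, 6, 43, 6]
MUL      : [-9, 6, 258]
OVER     : [-9, 6, 258, 6]
DIV      : [-9, 6, 43]
NEG      : [-9, 6, -43]
STORE 1  : [-9, 6]
PUSH -12 : [-9, 6, -12]
PUSH 0   : [-9, 6, -12, 0]
LT       : [-9, 6, 1]
ADD      : [-9, 7]
LOAD 1   : [-9, 7, -43]
OVER     : [-9, 7, -43, 7]
STORE 0  : [-9, 7, -43]
ROT      : [7, -43, -9]
MUL      : [7, 387]
PUSH 2   : [7, 387, 2]
SWAP     : [7, 2, 387]

7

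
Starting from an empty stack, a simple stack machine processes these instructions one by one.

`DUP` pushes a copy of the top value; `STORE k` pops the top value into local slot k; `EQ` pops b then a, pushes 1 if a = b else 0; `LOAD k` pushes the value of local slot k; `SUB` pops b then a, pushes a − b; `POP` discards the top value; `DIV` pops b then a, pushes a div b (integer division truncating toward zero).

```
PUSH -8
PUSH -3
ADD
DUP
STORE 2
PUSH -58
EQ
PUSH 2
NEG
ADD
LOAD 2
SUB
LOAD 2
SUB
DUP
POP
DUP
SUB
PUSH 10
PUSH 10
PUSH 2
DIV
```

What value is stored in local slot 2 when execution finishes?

PUSH -8  → [-8]
PUSH -3  → [-8, -3]
ADD      → [-11]
DUP      → [-11, -11]
STORE 2  → [-11]
PUSH -58 → [-11, -58]
EQ       → [0]
PUSH 2   → [0, 2]
NEG      → [0, -2]
ADD      → [-2]
LOAD 2   → [-2, -11]
SUB      → [9]
LOAD 2   → [9, -11]
SUB      → [20]
DUP      → [20, 20]
POP      → [20]
DUP      → [20, 20]
SUB      → [0]
PUSH 10  → [0, 10]
PUSH 10  → [0, 10, 10]
PUSH 2   → [0, 10, 10, 2]
DIV      → [0, 10, 5]

-11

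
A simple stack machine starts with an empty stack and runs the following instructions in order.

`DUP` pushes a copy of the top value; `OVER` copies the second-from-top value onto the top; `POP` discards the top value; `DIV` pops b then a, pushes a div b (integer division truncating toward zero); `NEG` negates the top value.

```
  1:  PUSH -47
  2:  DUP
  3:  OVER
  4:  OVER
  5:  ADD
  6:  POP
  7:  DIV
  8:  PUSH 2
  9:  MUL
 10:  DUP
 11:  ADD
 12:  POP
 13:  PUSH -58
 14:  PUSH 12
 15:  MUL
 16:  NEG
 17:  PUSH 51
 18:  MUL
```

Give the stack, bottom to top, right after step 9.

PUSH -47  [-47]
DUP       [-47, -47]
OVER      [-47, -47, -47]
OVER      [-47, -47, -47, -47]
ADD       [-47, -47, -94]
POP       [-47, -47]
DIV       [1]
PUSH 2    [1, 2]
MUL       [2]

[2]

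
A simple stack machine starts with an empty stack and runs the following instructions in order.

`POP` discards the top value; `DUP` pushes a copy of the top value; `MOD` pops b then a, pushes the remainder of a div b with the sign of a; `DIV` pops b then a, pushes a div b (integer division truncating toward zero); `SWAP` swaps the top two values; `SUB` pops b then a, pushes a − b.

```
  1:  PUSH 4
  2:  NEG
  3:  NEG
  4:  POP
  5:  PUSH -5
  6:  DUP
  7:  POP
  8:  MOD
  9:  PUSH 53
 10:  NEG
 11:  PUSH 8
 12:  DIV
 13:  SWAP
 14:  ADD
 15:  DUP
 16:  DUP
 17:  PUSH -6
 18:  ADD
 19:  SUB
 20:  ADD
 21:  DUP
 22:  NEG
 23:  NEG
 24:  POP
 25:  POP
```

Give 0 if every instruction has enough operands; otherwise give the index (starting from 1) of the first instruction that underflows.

PUSH 4   4
NEG      -4
NEG      4
POP      (empty)
PUSH -5  -5
DUP      -5 -5
POP      -5
MOD  — needs 2 operands, stack has 1 → underflow

8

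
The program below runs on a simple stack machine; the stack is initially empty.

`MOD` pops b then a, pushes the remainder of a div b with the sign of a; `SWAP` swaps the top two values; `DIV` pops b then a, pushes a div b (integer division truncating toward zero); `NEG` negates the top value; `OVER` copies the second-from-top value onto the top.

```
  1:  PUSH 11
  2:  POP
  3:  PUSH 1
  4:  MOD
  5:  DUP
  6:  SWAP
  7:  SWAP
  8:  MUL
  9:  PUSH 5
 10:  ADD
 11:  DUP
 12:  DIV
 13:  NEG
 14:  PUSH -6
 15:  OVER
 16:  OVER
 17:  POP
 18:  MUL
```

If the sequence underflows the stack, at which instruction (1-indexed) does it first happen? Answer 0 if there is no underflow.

PUSH 11 : [11]
POP     : []
PUSH 1  : [1]
MOD  — needs 2 operands, stack has 1 → underflow

4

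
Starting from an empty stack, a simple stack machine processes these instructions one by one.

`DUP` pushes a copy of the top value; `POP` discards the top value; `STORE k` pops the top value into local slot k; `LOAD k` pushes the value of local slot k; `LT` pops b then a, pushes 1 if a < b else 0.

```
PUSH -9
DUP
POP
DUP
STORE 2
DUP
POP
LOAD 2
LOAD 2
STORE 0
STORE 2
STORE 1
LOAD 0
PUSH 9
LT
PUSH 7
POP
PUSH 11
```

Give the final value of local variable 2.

-9

PUSH -9 -> [-9]
DUP     -> [-9, -9]
POP     -> [-9]
DUP     -> [-9, -9]
STORE 2 -> [-9]
DUP     -> [-9, -9]
POP     -> [-9]
LOAD 2  -> [-9, -9]
LOAD 2  -> [-9, -9, -9]
STORE 0 -> [-9, -9]
STORE 2 -> [-9]
STORE 1 -> []
LOAD 0  -> [-9]
PUSH 9  -> [-9, 9]
LT      -> [1]
PUSH 7  -> [1, 7]
POP     -> [1]
PUSH 11 -> [1, 11]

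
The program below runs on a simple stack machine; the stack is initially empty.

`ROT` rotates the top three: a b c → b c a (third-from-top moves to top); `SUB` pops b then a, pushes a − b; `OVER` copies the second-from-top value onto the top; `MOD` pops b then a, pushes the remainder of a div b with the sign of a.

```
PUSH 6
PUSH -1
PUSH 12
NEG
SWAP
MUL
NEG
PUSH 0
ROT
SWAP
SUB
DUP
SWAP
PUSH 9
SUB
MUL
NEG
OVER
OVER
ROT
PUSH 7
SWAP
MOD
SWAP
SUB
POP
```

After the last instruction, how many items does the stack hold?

PUSH 6   6
PUSH -1  6 -1
PUSH 12  6 -1 12
NEG      6 -1 -12
SWAP     6 -12 -1
MUL      6 12
NEG      6 -12
PUSH 0   6 -12 0
ROT      -12 0 6
SWAP     -12 6 0
SUB      -12 6
DUP      -12 6 6
SWAP     -12 6 6
PUSH 9   -12 6 6 9
SUB      -12 6 -3
MUL      -12 -18
NEG      -12 18
OVER     -12 18 -12
OVER     -12 18 -12 18
ROT      -12 -12 18 18
PUSH 7   -12 -12 18 18 7
SWAP     -12 -12 18 7 18
MOD      -12 -12 18 7
SWAP     -12 -12 7 18
SUB      -12 -12 -11
POP      -12 -12

2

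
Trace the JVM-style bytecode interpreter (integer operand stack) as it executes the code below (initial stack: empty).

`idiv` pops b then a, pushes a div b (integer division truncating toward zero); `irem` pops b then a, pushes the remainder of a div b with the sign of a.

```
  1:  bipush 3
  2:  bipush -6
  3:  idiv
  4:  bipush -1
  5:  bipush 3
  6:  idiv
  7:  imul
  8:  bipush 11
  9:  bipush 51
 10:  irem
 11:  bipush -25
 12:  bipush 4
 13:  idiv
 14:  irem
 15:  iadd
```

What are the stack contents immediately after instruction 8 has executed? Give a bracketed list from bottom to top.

bipush 3  : [3]
bipush -6 : [3, -6]
idiv      : [0]
bipush -1 : [0, -1]
bipush 3  : [0, -1, 3]
idiv      : [0, 0]
imul      : [0]
bipush 11 : [0, 11]

[0, 11]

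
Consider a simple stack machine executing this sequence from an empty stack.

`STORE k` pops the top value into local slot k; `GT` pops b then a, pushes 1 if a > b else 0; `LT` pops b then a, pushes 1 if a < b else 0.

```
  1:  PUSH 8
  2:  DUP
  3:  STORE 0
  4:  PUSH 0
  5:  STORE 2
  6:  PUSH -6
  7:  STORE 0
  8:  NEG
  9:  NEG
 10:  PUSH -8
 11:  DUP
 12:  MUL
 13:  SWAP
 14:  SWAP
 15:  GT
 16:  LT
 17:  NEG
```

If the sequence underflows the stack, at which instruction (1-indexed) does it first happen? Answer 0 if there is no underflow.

16

PUSH 8   [8]
DUP      [8, 8]
STORE 0  [8]
PUSH 0   [8, 0]
STORE 2  [8]
PUSH -6  [8, -6]
STORE 0  [8]
NEG      [-8]
NEG      [8]
PUSH -8  [8, -8]
DUP      [8, -8, -8]
MUL      [8, 64]
SWAP     [64, 8]
SWAP     [8, 64]
GT       [0]
LT  — needs 2 operands, stack has 1 → underflow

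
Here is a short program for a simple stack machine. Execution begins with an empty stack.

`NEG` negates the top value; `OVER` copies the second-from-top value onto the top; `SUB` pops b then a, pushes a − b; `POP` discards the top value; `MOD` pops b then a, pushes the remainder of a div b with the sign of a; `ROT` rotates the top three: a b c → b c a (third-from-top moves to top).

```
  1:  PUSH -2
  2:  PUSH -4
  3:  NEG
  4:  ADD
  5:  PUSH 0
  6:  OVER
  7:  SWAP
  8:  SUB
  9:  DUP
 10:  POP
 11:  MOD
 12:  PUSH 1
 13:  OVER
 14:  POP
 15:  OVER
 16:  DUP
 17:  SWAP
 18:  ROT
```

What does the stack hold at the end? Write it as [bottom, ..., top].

[0, 0, 0, 1]

PUSH -2 → [-2]
PUSH -4 → [-2, -4]
NEG     → [-2, 4]
ADD     → [2]
PUSH 0  → [2, 0]
OVER    → [2, 0, 2]
SWAP    → [2, 2, 0]
SUB     → [2, 2]
DUP     → [2, 2, 2]
POP     → [2, 2]
MOD     → [0]
PUSH 1  → [0, 1]
OVER    → [0, 1, 0]
POP     → [0, 1]
OVER    → [0, 1, 0]
DUP     → [0, 1, 0, 0]
SWAP    → [0, 1, 0, 0]
ROT     → [0, 0, 0, 1]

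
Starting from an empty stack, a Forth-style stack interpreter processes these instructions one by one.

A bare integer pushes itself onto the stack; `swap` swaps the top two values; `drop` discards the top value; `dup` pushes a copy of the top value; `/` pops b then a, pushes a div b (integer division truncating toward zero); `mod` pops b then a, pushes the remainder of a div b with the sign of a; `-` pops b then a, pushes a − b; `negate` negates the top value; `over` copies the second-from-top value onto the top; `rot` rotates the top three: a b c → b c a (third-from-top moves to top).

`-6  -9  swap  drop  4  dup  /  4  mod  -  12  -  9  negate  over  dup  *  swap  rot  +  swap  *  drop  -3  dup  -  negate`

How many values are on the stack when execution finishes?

1

-6     -> [-6]
-9     -> [-6, -9]
swap   -> [-9, -6]
drop   -> [-9]
4      -> [-9, 4]
dup    -> [-9, 4, 4]
/      -> [-9, 1]
4      -> [-9, 1, 4]
mod    -> [-9, 1]
-      -> [-10]
12     -> [-10, 12]
-      -> [-22]
9      -> [-22, 9]
negate -> [-22, -9]
over   -> [-22, -9, -22]
dup    -> [-22, -9, -22, -22]
*      -> [-22, -9, 484]
swap   -> [-22, 484, -9]
rot    -> [484, -9, -22]
+      -> [484, -31]
swap   -> [-31, 484]
*      -> [-15004]
drop   -> []
-3     -> [-3]
dup    -> [-3, -3]
-      -> [0]
negate -> [0]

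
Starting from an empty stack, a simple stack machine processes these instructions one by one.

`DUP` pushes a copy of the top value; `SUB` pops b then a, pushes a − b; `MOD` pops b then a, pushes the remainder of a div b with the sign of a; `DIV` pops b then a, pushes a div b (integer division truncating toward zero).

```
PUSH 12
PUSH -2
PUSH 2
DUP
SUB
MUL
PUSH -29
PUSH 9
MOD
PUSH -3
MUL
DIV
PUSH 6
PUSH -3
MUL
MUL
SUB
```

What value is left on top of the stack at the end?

PUSH 12  → 12
PUSH -2  → 12 -2
PUSH 2   → 12 -2 2
DUP      → 12 -2 2 2
SUB      → 12 -2 0
MUL      → 12 0
PUSH -29 → 12 0 -29
PUSH 9   → 12 0 -29 9
MOD      → 12 0 -2
PUSH -3  → 12 0 -2 -3
MUL      → 12 0 6
DIV      → 12 0
PUSH 6   → 12 0 6
PUSH -3  → 12 0 6 -3
MUL      → 12 0 -18
MUL      → 12 0
SUB      → 12

12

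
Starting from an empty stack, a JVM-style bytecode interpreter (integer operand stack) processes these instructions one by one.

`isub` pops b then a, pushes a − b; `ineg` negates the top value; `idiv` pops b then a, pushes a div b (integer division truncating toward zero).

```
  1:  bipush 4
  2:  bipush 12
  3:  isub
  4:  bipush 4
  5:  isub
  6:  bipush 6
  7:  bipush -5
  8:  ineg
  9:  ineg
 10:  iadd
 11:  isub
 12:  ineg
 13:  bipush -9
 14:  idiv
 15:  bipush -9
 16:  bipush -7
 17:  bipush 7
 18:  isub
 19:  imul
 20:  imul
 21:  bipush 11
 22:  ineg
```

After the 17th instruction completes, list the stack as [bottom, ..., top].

[-1, -9, -7, 7]

bipush 4   4
bipush 12  4 12
isub       -8
bipush 4   -8 4
isub       -12
bipush 6   -12 6
bipush -5  -12 6 -5
ineg       -12 6 5
ineg       -12 6 -5
iadd       -12 1
isub       -13
ineg       13
bipush -9  13 -9
idiv       -1
bipush -9  -1 -9
bipush -7  -1 -9 -7
bipush 7   -1 -9 -7 7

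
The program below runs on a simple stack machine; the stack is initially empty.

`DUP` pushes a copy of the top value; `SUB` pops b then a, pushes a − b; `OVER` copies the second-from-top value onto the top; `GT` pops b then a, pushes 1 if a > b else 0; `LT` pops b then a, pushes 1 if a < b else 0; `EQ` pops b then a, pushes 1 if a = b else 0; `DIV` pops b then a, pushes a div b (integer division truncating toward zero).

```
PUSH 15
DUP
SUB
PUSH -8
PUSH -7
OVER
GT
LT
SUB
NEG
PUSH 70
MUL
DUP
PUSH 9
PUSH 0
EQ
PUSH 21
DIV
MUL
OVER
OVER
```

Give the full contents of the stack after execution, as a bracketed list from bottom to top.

PUSH 15 -> [15]
DUP     -> [15, 15]
SUB     -> [0]
PUSH -8 -> [0, -8]
PUSH -7 -> [0, -8, -7]
OVER    -> [0, -8, -7, -8]
GT      -> [0, -8, 1]
LT      -> [0, 1]
SUB     -> [-1]
NEG     -> [1]
PUSH 70 -> [1, 70]
MUL     -> [70]
DUP     -> [70, 70]
PUSH 9  -> [70, 70, 9]
PUSH 0  -> [70, 70, 9, 0]
EQ      -> [70, 70, 0]
PUSH 21 -> [70, 70, 0, 21]
DIV     -> [70, 70, 0]
MUL     -> [70, 0]
OVER    -> [70, 0, 70]
OVER    -> [70, 0, 70, 0]

[70, 0, 70, 0]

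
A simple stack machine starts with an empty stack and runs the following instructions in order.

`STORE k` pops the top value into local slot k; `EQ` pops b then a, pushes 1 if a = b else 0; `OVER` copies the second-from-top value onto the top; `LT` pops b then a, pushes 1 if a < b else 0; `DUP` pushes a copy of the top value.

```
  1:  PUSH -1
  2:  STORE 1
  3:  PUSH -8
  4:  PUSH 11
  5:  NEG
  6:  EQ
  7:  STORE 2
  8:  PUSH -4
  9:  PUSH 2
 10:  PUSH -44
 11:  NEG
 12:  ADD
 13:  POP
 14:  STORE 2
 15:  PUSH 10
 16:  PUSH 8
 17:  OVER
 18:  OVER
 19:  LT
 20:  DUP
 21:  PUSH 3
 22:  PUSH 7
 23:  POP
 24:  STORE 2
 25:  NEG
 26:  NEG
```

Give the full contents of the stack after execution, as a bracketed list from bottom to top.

[10, 8, 0, 0]

PUSH -1  → [-1]
STORE 1  → []
PUSH -8  → [-8]
PUSH 11  → [-8, 11]
NEG      → [-8, -11]
EQ       → [0]
STORE 2  → []
PUSH -4  → [-4]
PUSH 2   → [-4, 2]
PUSH -44 → [-4, 2, -44]
NEG      → [-4, 2, 44]
ADD      → [-4, 46]
POP      → [-4]
STORE 2  → []
PUSH 10  → [10]
PUSH 8   → [10, 8]
OVER     → [10, 8, 10]
OVER     → [10, 8, 10, 8]
LT       → [10, 8, 0]
DUP      → [10, 8, 0, 0]
PUSH 3   → [10, 8, 0, 0, 3]
PUSH 7   → [10, 8, 0, 0, 3, 7]
POP      → [10, 8, 0, 0, 3]
STORE 2  → [10, 8, 0, 0]
NEG      → [10, 8, 0, 0]
NEG      → [10, 8, 0, 0]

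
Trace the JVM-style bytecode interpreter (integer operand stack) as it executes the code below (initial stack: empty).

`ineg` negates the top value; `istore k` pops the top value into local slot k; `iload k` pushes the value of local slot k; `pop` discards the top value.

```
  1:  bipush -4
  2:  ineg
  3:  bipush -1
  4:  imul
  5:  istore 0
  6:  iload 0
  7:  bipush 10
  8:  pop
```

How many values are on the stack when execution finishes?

1

bipush -4  [-4]
ineg       [4]
bipush -1  [4, -1]
imul       [-4]
istore 0   []
iload 0    [-4]
bipush 10  [-4, 10]
pop        [-4]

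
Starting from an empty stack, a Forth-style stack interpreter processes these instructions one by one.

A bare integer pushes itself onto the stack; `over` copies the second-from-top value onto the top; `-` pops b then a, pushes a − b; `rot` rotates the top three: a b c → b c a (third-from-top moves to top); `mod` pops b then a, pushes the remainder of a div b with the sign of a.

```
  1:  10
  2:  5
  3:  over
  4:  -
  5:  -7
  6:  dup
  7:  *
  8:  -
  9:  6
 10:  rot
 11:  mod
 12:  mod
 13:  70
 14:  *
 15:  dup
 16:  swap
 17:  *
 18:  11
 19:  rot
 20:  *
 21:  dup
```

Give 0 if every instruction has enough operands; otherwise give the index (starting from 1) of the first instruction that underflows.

10   -> [10]
5    -> [10, 5]
over -> [10, 5, 10]
-    -> [10, -5]
-7   -> [10, -5, -7]
dup  -> [10, -5, -7, -7]
*    -> [10, -5, 49]
-    -> [10, -54]
6    -> [10, -54, 6]
rot  -> [-54, 6, 10]
mod  -> [-54, 6]
mod  -> [0]
70   -> [0, 70]
*    -> [0]
dup  -> [0, 0]
swap -> [0, 0]
*    -> [0]
11   -> [0, 11]
rot  — needs 3 operands, stack has 2 → underflow

19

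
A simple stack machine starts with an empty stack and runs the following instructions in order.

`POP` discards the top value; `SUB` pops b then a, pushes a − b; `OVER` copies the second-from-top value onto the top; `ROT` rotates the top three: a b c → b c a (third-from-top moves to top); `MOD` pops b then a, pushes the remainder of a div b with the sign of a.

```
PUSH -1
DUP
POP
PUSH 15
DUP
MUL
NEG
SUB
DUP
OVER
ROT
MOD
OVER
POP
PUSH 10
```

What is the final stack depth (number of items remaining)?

3

PUSH -1  -1
DUP      -1 -1
POP      -1
PUSH 15  -1 15
DUP      -1 15 15
MUL      -1 225
NEG      -1 -225
SUB      224
DUP      224 224
OVER     224 224 224
ROT      224 224 224
MOD      224 0
OVER     224 0 224
POP      224 0
PUSH 10  224 0 10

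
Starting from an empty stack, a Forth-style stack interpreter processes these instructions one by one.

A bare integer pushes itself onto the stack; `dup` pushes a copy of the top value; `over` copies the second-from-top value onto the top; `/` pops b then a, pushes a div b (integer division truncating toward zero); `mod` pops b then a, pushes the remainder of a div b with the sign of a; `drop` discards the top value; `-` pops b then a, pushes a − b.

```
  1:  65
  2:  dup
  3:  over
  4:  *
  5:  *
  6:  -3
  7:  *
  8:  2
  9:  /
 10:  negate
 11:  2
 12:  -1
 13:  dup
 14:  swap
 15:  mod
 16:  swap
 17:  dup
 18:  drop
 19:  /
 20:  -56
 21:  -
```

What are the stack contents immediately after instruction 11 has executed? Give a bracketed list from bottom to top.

[411937, 2]

65     → 65
dup    → 65 65
over   → 65 65 65
*      → 65 4225
*      → 274625
-3     → 274625 -3
*      → -823875
2      → -823875 2
/      → -411937
negate → 411937
2      → 411937 2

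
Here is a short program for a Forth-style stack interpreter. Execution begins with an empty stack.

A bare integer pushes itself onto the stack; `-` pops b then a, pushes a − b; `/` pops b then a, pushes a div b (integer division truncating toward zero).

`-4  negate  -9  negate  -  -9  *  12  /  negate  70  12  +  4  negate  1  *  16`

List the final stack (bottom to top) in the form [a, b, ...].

-4     : [-4]
negate : [4]
-9     : [4, -9]
negate : [4, 9]
-      : [-5]
-9     : [-5, -9]
*      : [45]
12     : [45, 12]
/      : [3]
negate : [-3]
70     : [-3, 70]
12     : [-3, 70, 12]
+      : [-3, 82]
4      : [-3, 82, 4]
negate : [-3, 82, -4]
1      : [-3, 82, -4, 1]
*      : [-3, 82, -4]
16     : [-3, 82, -4, 16]

[-3, 82, -4, 16]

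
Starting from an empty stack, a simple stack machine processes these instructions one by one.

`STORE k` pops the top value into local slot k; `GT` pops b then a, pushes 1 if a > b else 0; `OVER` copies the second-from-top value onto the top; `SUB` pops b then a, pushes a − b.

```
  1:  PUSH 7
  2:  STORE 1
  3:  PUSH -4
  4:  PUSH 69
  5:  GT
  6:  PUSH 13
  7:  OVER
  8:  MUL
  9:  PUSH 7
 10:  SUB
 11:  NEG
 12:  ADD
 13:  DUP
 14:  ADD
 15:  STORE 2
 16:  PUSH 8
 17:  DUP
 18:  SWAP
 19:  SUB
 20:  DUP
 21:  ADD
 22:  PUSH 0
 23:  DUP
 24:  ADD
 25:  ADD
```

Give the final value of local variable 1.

7

PUSH 7  : 7
STORE 1 : (empty)
PUSH -4 : -4
PUSH 69 : -4 69
GT      : 0
PUSH 13 : 0 13
OVER    : 0 13 0
MUL     : 0 0
PUSH 7  : 0 0 7
SUB     : 0 -7
NEG     : 0 7
ADD     : 7
DUP     : 7 7
ADD     : 14
STORE 2 : (empty)
PUSH 8  : 8
DUP     : 8 8
SWAP    : 8 8
SUB     : 0
DUP     : 0 0
ADD     : 0
PUSH 0  : 0 0
DUP     : 0 0 0
ADD     : 0 0
ADD     : 0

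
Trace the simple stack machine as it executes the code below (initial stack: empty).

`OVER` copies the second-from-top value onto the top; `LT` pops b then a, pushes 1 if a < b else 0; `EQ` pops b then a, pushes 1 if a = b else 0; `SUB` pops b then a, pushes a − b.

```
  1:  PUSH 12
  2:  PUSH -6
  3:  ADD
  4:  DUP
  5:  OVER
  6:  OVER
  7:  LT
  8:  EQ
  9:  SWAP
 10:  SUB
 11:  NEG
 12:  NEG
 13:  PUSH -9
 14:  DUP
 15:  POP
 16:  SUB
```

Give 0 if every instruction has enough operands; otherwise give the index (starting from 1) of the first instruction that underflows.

0

PUSH 12 -> [12]
PUSH -6 -> [12, -6]
ADD     -> [6]
DUP     -> [6, 6]
OVER    -> [6, 6, 6]
OVER    -> [6, 6, 6, 6]
LT      -> [6, 6, 0]
EQ      -> [6, 0]
SWAP    -> [0, 6]
SUB     -> [-6]
NEG     -> [6]
NEG     -> [-6]
PUSH -9 -> [-6, -9]
DUP     -> [-6, -9, -9]
POP     -> [-6, -9]
SUB     -> [3]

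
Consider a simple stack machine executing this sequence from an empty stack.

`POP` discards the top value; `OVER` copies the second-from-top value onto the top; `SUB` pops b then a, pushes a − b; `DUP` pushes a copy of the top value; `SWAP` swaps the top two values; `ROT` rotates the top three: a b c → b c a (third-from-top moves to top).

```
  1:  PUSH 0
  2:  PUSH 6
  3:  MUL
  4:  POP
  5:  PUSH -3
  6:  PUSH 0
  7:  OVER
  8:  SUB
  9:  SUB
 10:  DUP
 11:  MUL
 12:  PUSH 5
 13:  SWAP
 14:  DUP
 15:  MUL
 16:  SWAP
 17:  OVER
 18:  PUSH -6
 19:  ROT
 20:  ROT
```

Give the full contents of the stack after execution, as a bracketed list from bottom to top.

PUSH 0   [0]
PUSH 6   [0, 6]
MUL      [0]
POP      []
PUSH -3  [-3]
PUSH 0   [-3, 0]
OVER     [-3, 0, -3]
SUB      [-3, 3]
SUB      [-6]
DUP      [-6, -6]
MUL      [36]
PUSH 5   [36, 5]
SWAP     [5, 36]
DUP      [5, 36, 36]
MUL      [5, 1296]
SWAP     [1296, 5]
OVER     [1296, 5, 1296]
PUSH -6  [1296, 5, 1296, -6]
ROT      [1296, 1296, -6, 5]
ROT      [1296, -6, 5, 1296]

[1296, -6, 5, 1296]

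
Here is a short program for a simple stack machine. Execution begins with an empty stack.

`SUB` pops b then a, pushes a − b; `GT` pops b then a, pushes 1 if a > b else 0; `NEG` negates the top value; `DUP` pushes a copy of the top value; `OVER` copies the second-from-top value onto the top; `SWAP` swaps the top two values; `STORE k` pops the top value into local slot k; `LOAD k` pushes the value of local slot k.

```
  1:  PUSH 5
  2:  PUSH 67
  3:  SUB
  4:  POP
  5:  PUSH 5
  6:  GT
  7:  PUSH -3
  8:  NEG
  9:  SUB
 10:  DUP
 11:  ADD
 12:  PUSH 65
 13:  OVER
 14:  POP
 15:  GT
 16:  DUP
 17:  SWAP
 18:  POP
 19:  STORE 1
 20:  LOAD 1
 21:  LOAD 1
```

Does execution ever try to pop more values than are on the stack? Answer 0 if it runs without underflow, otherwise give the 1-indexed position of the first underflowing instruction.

6

PUSH 5  : 5
PUSH 67 : 5 67
SUB     : -62
POP     : (empty)
PUSH 5  : 5
GT  — needs 2 operands, stack has 1 → underflow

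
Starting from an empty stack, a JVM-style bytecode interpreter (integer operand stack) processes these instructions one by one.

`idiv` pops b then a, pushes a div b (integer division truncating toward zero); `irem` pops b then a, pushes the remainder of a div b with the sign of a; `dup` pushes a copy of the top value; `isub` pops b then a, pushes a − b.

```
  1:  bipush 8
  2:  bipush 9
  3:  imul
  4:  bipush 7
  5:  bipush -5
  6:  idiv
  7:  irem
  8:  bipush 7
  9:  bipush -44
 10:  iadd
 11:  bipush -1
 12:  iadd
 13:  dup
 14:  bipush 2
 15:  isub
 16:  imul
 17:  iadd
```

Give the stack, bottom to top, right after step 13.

[0, -38, -38]

bipush 8   -> [8]
bipush 9   -> [8, 9]
imul       -> [72]
bipush 7   -> [72, 7]
bipush -5  -> [72, 7, -5]
idiv       -> [72, -1]
irem       -> [0]
bipush 7   -> [0, 7]
bipush -44 -> [0, 7, -44]
iadd       -> [0, -37]
bipush -1  -> [0, -37, -1]
iadd       -> [0, -38]
dup        -> [0, -38, -38]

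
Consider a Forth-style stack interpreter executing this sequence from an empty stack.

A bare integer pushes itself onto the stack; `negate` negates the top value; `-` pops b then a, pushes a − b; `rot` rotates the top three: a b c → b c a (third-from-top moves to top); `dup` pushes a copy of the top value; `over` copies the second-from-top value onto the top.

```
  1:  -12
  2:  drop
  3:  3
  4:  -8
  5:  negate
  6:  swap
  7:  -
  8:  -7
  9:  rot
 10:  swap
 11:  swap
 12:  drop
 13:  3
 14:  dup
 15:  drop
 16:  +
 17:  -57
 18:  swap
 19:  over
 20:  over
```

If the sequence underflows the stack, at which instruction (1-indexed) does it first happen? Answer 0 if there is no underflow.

-12    -> -12
drop   -> (empty)
3      -> 3
-8     -> 3 -8
negate -> 3 8
swap   -> 8 3
-      -> 5
-7     -> 5 -7
rot  — needs 3 operands, stack has 2 → underflow

9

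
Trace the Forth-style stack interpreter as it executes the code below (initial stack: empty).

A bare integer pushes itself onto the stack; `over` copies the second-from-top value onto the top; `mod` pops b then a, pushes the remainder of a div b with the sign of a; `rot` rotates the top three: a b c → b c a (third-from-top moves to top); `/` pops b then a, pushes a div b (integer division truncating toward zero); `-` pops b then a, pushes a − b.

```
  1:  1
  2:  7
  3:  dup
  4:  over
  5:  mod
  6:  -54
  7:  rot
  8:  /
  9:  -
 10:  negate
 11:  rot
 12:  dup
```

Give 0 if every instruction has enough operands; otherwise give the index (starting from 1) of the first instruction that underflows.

1      → 1
7      → 1 7
dup    → 1 7 7
over   → 1 7 7 7
mod    → 1 7 0
-54    → 1 7 0 -54
rot    → 1 0 -54 7
/      → 1 0 -7
-      → 1 7
negate → 1 -7
rot  — needs 3 operands, stack has 2 → underflow

11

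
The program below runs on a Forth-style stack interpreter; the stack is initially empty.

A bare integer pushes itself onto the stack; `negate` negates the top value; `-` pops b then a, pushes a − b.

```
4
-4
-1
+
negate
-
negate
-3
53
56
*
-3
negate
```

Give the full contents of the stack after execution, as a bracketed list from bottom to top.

4       4
-4      4 -4
-1      4 -4 -1
+       4 -5
negate  4 5
-       -1
negate  1
-3      1 -3
53      1 -3 53
56      1 -3 53 56
*       1 -3 2968
-3      1 -3 2968 -3
negate  1 -3 2968 3

[1, -3, 2968, 3]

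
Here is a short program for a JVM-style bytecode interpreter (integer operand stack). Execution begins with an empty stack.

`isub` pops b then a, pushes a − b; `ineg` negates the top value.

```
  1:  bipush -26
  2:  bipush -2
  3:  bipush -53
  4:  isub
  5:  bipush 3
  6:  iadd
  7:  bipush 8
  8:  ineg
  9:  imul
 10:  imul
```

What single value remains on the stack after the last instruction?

11232

bipush -26 : [-26]
bipush -2  : [-26, -2]
bipush -53 : [-26, -2, -53]
isub       : [-26, 51]
bipush 3   : [-26, 51, 3]
iadd       : [-26, 54]
bipush 8   : [-26, 54, 8]
ineg       : [-26, 54, -8]
imul       : [-26, -432]
imul       : [11232]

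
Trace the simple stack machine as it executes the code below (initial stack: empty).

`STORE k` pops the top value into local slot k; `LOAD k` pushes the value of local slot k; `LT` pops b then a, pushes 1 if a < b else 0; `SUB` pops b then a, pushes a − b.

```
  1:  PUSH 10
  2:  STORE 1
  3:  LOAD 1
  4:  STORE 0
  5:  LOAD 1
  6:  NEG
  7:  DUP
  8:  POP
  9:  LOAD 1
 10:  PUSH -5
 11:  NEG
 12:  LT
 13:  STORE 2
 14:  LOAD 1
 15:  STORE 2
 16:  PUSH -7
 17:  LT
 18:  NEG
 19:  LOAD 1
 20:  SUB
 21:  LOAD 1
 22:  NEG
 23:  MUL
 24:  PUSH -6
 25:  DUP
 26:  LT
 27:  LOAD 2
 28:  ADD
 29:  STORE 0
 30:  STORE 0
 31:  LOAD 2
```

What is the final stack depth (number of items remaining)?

1

PUSH 10  10
STORE 1  (empty)
LOAD 1   10
STORE 0  (empty)
LOAD 1   10
NEG      -10
DUP      -10 -10
POP      -10
LOAD 1   -10 10
PUSH -5  -10 10 -5
NEG      -10 10 5
LT       -10 0
STORE 2  -10
LOAD 1   -10 10
STORE 2  -10
PUSH -7  -10 -7
LT       1
NEG      -1
LOAD 1   -1 10
SUB      -11
LOAD 1   -11 10
NEG      -11 -10
MUL      110
PUSH -6  110 -6
DUP      110 -6 -6
LT       110 0
LOAD 2   110 0 10
ADD      110 10
STORE 0  110
STORE 0  (empty)
LOAD 2   10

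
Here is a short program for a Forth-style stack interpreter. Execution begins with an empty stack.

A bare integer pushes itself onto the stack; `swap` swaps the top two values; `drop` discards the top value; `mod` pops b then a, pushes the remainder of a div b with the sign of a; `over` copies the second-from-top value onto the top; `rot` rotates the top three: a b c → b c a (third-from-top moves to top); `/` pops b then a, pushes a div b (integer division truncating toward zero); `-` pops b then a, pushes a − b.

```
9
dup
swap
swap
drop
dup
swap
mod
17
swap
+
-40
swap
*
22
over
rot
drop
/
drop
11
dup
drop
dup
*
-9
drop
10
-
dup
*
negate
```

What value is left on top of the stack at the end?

9       [9]
dup     [9, 9]
swap    [9, 9]
swap    [9, 9]
drop    [9]
dup     [9, 9]
swap    [9, 9]
mod     [0]
17      [0, 17]
swap    [17, 0]
+       [17]
-40     [17, -40]
swap    [-40, 17]
*       [-680]
22      [-680, 22]
over    [-680, 22, -680]
rot     [22, -680, -680]
drop    [22, -680]
/       [0]
drop    []
11      [11]
dup     [11, 11]
drop    [11]
dup     [11, 11]
*       [121]
-9      [121, -9]
drop    [121]
10      [121, 10]
-       [111]
dup     [111, 111]
*       [12321]
negate  [-12321]

-12321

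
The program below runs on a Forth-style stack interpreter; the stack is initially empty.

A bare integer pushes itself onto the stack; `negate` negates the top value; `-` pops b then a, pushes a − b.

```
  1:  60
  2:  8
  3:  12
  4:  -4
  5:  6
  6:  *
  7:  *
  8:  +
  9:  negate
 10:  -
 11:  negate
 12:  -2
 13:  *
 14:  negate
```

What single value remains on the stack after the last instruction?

440

60     : [60]
8      : [60, 8]
12     : [60, 8, 12]
-4     : [60, 8, 12, -4]
6      : [60, 8, 12, -4, 6]
*      : [60, 8, 12, -24]
*      : [60, 8, -288]
+      : [60, -280]
negate : [60, 280]
-      : [-220]
negate : [220]
-2     : [220, -2]
*      : [-440]
negate : [440]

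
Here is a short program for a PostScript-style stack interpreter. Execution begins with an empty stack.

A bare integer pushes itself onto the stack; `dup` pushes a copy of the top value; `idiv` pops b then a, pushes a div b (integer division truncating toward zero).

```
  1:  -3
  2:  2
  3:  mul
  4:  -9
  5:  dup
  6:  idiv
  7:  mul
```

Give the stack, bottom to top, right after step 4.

-3   -3
2    -3 2
mul  -6
-9   -6 -9

[-6, -9]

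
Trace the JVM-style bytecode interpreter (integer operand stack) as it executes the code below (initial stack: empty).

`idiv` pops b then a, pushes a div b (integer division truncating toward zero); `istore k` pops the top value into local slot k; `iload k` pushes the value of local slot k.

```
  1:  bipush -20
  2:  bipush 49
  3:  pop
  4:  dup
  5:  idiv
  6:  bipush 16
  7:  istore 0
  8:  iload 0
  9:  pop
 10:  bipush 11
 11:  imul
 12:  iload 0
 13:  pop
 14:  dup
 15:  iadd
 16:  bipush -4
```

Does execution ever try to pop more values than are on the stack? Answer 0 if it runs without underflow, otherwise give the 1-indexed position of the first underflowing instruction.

bipush -20 → [-20]
bipush 49  → [-20, 49]
pop        → [-20]
dup        → [-20, -20]
idiv       → [1]
bipush 16  → [1, 16]
istore 0   → [1]
iload 0    → [1, 16]
pop        → [1]
bipush 11  → [1, 11]
imul       → [11]
iload 0    → [11, 16]
pop        → [11]
dup        → [11, 11]
iadd       → [22]
bipush -4  → [22, -4]

0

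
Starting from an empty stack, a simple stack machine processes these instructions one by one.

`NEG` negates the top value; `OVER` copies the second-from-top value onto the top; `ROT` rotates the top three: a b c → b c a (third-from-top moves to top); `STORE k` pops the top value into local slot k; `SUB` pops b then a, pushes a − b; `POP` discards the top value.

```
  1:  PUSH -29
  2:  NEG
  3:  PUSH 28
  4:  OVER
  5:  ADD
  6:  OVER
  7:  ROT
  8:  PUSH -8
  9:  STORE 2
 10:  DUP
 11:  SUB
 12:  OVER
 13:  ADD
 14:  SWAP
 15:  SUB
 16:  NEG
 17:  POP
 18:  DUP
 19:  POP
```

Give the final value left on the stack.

PUSH -29 : -29
NEG      : 29
PUSH 28  : 29 28
OVER     : 29 28 29
ADD      : 29 57
OVER     : 29 57 29
ROT      : 57 29 29
PUSH -8  : 57 29 29 -8
STORE 2  : 57 29 29
DUP      : 57 29 29 29
SUB      : 57 29 0
OVER     : 57 29 0 29
ADD      : 57 29 29
SWAP     : 57 29 29
SUB      : 57 0
NEG      : 57 0
POP      : 57
DUP      : 57 57
POP      : 57

57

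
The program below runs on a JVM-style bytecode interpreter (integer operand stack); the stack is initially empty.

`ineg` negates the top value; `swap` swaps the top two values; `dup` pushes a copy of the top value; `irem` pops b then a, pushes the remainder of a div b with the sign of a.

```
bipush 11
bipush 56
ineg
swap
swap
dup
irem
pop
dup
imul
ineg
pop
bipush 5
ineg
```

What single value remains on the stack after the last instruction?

-5

bipush 11 -> [11]
bipush 56 -> [11, 56]
ineg      -> [11, -56]
swap      -> [-56, 11]
swap      -> [11, -56]
dup       -> [11, -56, -56]
irem      -> [11, 0]
pop       -> [11]
dup       -> [11, 11]
imul      -> [121]
ineg      -> [-121]
pop       -> []
bipush 5  -> [5]
ineg      -> [-5]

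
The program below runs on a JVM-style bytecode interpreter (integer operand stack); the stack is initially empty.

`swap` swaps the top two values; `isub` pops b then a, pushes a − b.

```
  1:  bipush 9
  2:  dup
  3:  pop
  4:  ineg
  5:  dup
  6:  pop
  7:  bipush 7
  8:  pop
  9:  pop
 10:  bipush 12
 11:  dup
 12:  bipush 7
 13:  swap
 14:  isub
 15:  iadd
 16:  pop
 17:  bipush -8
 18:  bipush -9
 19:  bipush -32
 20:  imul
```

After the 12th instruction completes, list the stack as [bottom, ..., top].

bipush 9  → 9
dup       → 9 9
pop       → 9
ineg      → -9
dup       → -9 -9
pop       → -9
bipush 7  → -9 7
pop       → -9
pop       → (empty)
bipush 12 → 12
dup       → 12 12
bipush 7  → 12 12 7

[12, 12, 7]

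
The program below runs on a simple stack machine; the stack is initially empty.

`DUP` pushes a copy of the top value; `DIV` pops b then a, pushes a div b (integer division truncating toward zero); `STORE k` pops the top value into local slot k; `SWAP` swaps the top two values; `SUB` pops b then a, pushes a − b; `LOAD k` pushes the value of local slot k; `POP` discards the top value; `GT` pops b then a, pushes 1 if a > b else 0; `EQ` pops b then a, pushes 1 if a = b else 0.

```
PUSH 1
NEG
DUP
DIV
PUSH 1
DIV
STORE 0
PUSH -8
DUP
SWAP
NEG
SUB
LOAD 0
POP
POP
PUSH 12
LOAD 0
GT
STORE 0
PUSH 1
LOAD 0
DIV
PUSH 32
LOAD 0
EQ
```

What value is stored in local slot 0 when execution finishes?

PUSH 1   [1]
NEG      [-1]
DUP      [-1, -1]
DIV      [1]
PUSH 1   [1, 1]
DIV      [1]
STORE 0  []
PUSH -8  [-8]
DUP      [-8, -8]
SWAP     [-8, -8]
NEG      [-8, 8]
SUB      [-16]
LOAD 0   [-16, 1]
POP      [-16]
POP      []
PUSH 12  [12]
LOAD 0   [12, 1]
GT       [1]
STORE 0  []
PUSH 1   [1]
LOAD 0   [1, 1]
DIV      [1]
PUSH 32  [1, 32]
LOAD 0   [1, 32, 1]
EQ       [1, 0]

1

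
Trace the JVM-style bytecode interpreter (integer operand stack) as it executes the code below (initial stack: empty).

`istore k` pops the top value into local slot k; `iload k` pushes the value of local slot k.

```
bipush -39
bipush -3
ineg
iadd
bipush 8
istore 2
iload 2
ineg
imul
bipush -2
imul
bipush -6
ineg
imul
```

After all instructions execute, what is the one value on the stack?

bipush -39  -39
bipush -3   -39 -3
ineg        -39 3
iadd        -36
bipush 8    -36 8
istore 2    -36
iload 2     -36 8
ineg        -36 -8
imul        288
bipush -2   288 -2
imul        -576
bipush -6   -576 -6
ineg        -576 6
imul        -3456

-3456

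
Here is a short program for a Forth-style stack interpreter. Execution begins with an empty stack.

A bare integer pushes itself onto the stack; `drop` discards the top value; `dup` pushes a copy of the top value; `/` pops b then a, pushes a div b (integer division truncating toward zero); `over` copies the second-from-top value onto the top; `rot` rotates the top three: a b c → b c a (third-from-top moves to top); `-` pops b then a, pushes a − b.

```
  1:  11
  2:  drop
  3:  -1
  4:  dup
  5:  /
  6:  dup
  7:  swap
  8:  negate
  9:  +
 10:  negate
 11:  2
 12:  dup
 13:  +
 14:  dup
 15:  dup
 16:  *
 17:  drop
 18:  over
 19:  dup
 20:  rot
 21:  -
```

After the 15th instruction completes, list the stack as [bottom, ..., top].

[0, 4, 4, 4]

11      [11]
drop    []
-1      [-1]
dup     [-1, -1]
/       [1]
dup     [1, 1]
swap    [1, 1]
negate  [1, -1]
+       [0]
negate  [0]
2       [0, 2]
dup     [0, 2, 2]
+       [0, 4]
dup     [0, 4, 4]
dup     [0, 4, 4, 4]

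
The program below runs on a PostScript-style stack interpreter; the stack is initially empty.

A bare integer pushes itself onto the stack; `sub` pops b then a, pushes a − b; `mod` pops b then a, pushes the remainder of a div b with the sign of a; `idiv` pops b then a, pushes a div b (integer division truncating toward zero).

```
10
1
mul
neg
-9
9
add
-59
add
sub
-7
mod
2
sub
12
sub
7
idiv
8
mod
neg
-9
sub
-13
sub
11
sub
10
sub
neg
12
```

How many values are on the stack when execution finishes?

2

10   : 10
1    : 10 1
mul  : 10
neg  : -10
-9   : -10 -9
9    : -10 -9 9
add  : -10 0
-59  : -10 0 -59
add  : -10 -59
sub  : 49
-7   : 49 -7
mod  : 0
2    : 0 2
sub  : -2
12   : -2 12
sub  : -14
7    : -14 7
idiv : -2
8    : -2 8
mod  : -2
neg  : 2
-9   : 2 -9
sub  : 11
-13  : 11 -13
sub  : 24
11   : 24 11
sub  : 13
10   : 13 10
sub  : 3
neg  : -3
12   : -3 12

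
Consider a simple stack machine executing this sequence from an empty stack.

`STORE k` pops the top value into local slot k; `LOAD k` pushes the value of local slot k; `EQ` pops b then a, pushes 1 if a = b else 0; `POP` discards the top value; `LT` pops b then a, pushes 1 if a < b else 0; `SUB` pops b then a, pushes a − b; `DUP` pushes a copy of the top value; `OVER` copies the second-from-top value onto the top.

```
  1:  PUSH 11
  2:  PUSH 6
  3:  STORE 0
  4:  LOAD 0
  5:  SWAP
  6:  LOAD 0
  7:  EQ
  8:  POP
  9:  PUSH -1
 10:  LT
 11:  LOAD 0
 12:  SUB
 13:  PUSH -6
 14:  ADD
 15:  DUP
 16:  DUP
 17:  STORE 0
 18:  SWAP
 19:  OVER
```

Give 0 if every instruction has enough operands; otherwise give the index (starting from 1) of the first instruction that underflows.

PUSH 11 → 11
PUSH 6  → 11 6
STORE 0 → 11
LOAD 0  → 11 6
SWAP    → 6 11
LOAD 0  → 6 11 6
EQ      → 6 0
POP     → 6
PUSH -1 → 6 -1
LT      → 0
LOAD 0  → 0 6
SUB     → -6
PUSH -6 → -6 -6
ADD     → -12
DUP     → -12 -12
DUP     → -12 -12 -12
STORE 0 → -12 -12
SWAP    → -12 -12
OVER    → -12 -12 -12

0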